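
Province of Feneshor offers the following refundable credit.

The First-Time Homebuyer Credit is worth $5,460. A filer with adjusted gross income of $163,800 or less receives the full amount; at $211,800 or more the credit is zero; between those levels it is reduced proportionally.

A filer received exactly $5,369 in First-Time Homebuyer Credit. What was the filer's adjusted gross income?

$164,600

$5,369 is 5,369/5,460 of the full $5,460, so 91/5,460 of the $48,000 range has been used: income = $163,800 + $48,000 × 91/5,460 = $164,600.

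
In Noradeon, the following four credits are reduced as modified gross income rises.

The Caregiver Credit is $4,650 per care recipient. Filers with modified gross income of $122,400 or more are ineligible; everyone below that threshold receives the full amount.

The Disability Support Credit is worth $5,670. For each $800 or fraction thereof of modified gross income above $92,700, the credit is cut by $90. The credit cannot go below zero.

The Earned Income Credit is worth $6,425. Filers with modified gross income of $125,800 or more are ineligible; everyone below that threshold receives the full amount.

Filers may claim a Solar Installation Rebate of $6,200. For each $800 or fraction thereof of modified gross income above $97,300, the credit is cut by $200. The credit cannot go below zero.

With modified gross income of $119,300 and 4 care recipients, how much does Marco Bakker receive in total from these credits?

$28,235

Caregiver Credit: base = 4 × $4,650 = $18,600. $119,300 is below the $122,400 cutoff, so the full $18,600 applies.
Disability Support Credit: income exceeds $92,700 by $26,600, which is 34 full-or-partial $800 increments; reduction = 34 × $90 = $3,060, leaving $2,610.
Earned Income Credit: $119,300 is below the $125,800 cutoff, so the full $6,425 applies.
Solar Installation Rebate: income exceeds $97,300 by $22,000, which is 28 full-or-partial $800 increments; reduction = 28 × $200 = $5,600, leaving $600.
Total: $18,600 + $2,610 + $6,425 + $600 = $28,235.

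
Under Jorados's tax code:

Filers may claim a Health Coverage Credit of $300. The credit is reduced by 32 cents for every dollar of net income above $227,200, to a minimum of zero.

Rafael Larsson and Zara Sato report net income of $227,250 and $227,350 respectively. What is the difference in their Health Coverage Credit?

Rafael ($227,250): Health Coverage Credit: 32% of the $50 excess over $227,200 is $16; credit = $300 − $16 = $284.
Zara ($227,350): Health Coverage Credit: 32% of the $150 excess over $227,200 is $48; credit = $300 − $48 = $252.
Difference: |$284 − $252| = $32.

$32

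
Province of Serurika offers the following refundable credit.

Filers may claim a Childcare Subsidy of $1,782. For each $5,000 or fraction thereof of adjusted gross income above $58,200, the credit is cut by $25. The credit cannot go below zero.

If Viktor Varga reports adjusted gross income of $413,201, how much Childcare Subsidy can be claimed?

Childcare Subsidy: income exceeds $58,200 by $355,001 → 72 increments × $25 = $1,800 ≥ base, so the credit is $0.

$0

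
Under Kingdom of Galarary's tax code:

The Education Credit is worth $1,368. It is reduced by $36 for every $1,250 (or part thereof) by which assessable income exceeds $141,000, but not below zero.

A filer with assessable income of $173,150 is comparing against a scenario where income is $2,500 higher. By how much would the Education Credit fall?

$72

At $173,150 — income exceeds $141,000 by $32,150, which is 26 full-or-partial $1,250 increments; reduction = 26 × $36 = $936, leaving $432.
At $175,650 — income exceeds $141,000 by $34,650, which is 28 full-or-partial $1,250 increments; reduction = 28 × $36 = $1,008, leaving $360.
Lost: $432 − $360 = $72.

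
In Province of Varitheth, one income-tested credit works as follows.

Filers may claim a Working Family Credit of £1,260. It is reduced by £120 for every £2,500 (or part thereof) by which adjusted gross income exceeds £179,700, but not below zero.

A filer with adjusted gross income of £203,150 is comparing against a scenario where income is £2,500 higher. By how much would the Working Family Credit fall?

£60

At £203,150 — income exceeds £179,700 by £23,450, which is 10 full-or-partial £2,500 increments; reduction = 10 × £120 = £1,200, leaving £60.
At £205,650 — income exceeds £179,700 by £25,950 → 11 increments × £120 = £1,320 ≥ base, so the credit is £0.
Lost: £60 − £0 = £60.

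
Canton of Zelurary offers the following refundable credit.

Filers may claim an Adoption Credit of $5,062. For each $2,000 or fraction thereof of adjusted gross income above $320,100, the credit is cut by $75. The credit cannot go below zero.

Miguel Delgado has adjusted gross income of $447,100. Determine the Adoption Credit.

$262

Adoption Credit: income exceeds $320,100 by $127,000, which is 64 full-or-partial $2,000 increments; reduction = 64 × $75 = $4,800, leaving $262.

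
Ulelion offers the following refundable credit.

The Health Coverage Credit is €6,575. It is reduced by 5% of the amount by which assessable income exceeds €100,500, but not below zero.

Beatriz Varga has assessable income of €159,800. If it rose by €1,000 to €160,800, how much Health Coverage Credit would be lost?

At €159,800 — 5% of the €59,300 excess over €100,500 is €2,965; credit = €6,575 − €2,965 = €3,610.
At €160,800 — 5% of the €60,300 excess over €100,500 is €3,015; credit = €6,575 − €3,015 = €3,560.
Lost: €3,610 − €3,560 = €50.

€50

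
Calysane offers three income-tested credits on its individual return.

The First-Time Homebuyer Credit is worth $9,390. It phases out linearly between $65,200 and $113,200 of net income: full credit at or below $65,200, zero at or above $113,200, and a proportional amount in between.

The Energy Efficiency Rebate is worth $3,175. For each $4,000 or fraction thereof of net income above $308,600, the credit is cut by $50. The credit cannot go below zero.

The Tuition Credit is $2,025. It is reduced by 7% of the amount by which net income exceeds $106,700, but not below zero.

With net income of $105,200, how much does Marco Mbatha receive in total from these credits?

$6,765

First-Time Homebuyer Credit: $105,200 is $40,000 into a $48,000 phase-out range, leaving 8,000/48,000 of the credit: $9,390 × 8,000/48,000 = $1,565.
Energy Efficiency Rebate: $105,200 is at or below the $308,600 threshold, so the full $3,175 applies.
Tuition Credit: $105,200 is at or below the $106,700 threshold, so the full $2,025 applies.
Total: $1,565 + $3,175 + $2,025 = $6,765.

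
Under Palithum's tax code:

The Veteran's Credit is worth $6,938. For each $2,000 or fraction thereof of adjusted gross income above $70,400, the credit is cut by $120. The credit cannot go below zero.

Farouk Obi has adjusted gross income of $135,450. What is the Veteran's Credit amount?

$2,978

Veteran's Credit: income exceeds $70,400 by $65,050, which is 33 full-or-partial $2,000 increments; reduction = 33 × $120 = $3,960, leaving $2,978.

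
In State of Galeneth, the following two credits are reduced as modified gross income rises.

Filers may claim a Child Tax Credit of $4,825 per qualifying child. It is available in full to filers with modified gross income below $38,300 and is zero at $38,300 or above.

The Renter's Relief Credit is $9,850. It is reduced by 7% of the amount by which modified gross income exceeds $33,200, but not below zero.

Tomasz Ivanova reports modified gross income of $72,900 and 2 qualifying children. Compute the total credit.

$7,071

Child Tax Credit: base = 2 × $4,825 = $9,650. $72,900 meets or exceeds the $38,300 cutoff, so the credit is $0.
Renter's Relief Credit: 7% of the $39,700 excess over $33,200 is $2,779; credit = $9,850 − $2,779 = $7,071.
Total: $0 + $7,071 = $7,071.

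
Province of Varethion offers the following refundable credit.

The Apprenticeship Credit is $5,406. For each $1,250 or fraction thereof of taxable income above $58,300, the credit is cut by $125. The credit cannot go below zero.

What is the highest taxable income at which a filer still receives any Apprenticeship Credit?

After 43 increments the reduction is 43 × $125 = $5,375, leaving $31; one more increment wipes it out. Increment 43 ends at excess 43 × $1,250 = $53,750, so the highest qualifying income is $58,300 + $53,750 = $112,050.

$112,050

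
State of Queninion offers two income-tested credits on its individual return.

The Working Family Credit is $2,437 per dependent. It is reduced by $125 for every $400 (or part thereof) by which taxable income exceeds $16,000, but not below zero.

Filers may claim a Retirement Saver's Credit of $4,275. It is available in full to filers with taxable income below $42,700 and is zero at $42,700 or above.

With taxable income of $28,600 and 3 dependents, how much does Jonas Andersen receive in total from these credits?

Working Family Credit: base = 3 × $2,437 = $7,311. income exceeds $16,000 by $12,600, which is 32 full-or-partial $400 increments; reduction = 32 × $125 = $4,000, leaving $3,311.
Retirement Saver's Credit: $28,600 is below the $42,700 cutoff, so the full $4,275 applies.
Total: $3,311 + $4,275 = $7,586.

$7,586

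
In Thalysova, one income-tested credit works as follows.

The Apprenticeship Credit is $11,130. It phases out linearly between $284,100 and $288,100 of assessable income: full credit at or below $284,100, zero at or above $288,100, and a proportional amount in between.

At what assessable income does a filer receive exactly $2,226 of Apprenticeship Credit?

$2,226 is 2,226/11,130 of the full $11,130, so 8,904/11,130 of the $4,000 range has been used: income = $284,100 + $4,000 × 8,904/11,130 = $287,300.

$287,300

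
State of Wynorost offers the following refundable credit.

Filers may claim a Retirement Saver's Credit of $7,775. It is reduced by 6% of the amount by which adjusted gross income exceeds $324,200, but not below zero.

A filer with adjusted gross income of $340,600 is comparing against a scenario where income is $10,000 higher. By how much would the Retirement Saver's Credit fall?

At $340,600 — 6% of the $16,400 excess over $324,200 is $984; credit = $7,775 − $984 = $6,791.
At $350,600 — 6% of the $26,400 excess over $324,200 is $1,584; credit = $7,775 − $1,584 = $6,191.
Lost: $6,791 − $6,191 = $600.

$600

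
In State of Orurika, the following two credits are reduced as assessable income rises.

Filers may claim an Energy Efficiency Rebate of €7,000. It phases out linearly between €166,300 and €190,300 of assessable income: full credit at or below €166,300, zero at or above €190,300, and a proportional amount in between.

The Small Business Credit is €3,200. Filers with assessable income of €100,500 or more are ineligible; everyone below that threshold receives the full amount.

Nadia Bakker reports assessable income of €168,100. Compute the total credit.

Energy Efficiency Rebate: €168,100 is €1,800 into a €24,000 phase-out range, leaving 22,200/24,000 of the credit: €7,000 × 22,200/24,000 = €6,475.
Small Business Credit: €168,100 meets or exceeds the €100,500 cutoff, so the credit is €0.
Total: €6,475 + €0 = €6,475.

€6,475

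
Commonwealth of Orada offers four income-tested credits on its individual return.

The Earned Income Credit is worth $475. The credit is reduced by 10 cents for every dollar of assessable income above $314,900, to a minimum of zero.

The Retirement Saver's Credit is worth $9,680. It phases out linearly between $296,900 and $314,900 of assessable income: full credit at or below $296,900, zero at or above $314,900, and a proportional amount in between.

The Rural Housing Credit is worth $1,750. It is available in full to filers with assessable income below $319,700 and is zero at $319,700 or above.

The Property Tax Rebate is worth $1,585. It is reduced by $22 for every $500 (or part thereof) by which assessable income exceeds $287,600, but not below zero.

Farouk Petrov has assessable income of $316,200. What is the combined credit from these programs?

$2,404

Earned Income Credit: 10% of the $1,300 excess over $314,900 is $130; credit = $475 − $130 = $345.
Retirement Saver's Credit: $316,200 is at or above $314,900, so the credit is $0.
Rural Housing Credit: $316,200 is below the $319,700 cutoff, so the full $1,750 applies.
Property Tax Rebate: income exceeds $287,600 by $28,600, which is 58 full-or-partial $500 increments; reduction = 58 × $22 = $1,276, leaving $309.
Total: $345 + $0 + $1,750 + $309 = $2,404.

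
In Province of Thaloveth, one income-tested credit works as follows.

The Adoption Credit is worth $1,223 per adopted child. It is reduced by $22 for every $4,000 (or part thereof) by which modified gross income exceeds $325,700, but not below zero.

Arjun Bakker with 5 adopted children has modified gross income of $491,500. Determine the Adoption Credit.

$5,191

Adoption Credit: base = 5 × $1,223 = $6,115. income exceeds $325,700 by $165,800, which is 42 full-or-partial $4,000 increments; reduction = 42 × $22 = $924, leaving $5,191.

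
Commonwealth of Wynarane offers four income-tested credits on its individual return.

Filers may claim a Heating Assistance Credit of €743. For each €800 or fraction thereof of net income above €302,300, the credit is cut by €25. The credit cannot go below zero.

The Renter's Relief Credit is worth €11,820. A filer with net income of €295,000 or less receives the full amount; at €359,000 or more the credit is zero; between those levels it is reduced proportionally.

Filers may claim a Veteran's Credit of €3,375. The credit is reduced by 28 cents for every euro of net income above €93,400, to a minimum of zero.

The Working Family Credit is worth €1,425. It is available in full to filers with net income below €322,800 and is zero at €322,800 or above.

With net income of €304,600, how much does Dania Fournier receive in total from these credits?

€12,140

Heating Assistance Credit: income exceeds €302,300 by €2,300, which is 3 full-or-partial €800 increments; reduction = 3 × €25 = €75, leaving €668.
Renter's Relief Credit: €304,600 is €9,600 into a €64,000 phase-out range, leaving 54,400/64,000 of the credit: €11,820 × 54,400/64,000 = €10,047.
Veteran's Credit: 28% of the €211,200 excess over €93,400 is €59,136 ≥ base, so the credit is €0.
Working Family Credit: €304,600 is below the €322,800 cutoff, so the full €1,425 applies.
Total: €668 + €10,047 + €0 + €1,425 = €12,140.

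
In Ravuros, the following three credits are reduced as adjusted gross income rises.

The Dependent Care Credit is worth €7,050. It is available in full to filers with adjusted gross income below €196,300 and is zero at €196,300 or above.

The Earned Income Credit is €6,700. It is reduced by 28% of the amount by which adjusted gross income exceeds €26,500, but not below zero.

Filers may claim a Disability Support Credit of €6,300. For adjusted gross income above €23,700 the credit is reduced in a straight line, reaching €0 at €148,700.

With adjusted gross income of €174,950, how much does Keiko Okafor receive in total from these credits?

Dependent Care Credit: €174,950 is below the €196,300 cutoff, so the full €7,050 applies.
Earned Income Credit: 28% of the €148,450 excess over €26,500 is €41,566 ≥ base, so the credit is €0.
Disability Support Credit: €174,950 is at or above €148,700, so the credit is €0.
Total: €7,050 + €0 + €0 = €7,050.

€7,050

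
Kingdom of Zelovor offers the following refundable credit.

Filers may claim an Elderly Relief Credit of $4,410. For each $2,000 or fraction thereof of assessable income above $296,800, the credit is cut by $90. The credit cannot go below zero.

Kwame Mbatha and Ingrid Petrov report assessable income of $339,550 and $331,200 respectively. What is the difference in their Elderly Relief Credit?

$360

Kwame ($339,550): Elderly Relief Credit: income exceeds $296,800 by $42,750, which is 22 full-or-partial $2,000 increments; reduction = 22 × $90 = $1,980, leaving $2,430.
Ingrid ($331,200): Elderly Relief Credit: income exceeds $296,800 by $34,400, which is 18 full-or-partial $2,000 increments; reduction = 18 × $90 = $1,620, leaving $2,790.
Difference: |$2,430 − $2,790| = $360.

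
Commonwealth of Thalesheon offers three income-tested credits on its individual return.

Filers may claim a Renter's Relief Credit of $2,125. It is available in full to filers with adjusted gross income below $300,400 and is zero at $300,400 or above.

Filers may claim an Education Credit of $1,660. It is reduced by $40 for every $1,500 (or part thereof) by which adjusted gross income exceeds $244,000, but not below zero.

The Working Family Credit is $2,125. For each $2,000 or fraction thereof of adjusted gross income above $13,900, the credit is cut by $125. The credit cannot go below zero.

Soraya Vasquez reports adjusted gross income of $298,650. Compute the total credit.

$2,305

Renter's Relief Credit: $298,650 is below the $300,400 cutoff, so the full $2,125 applies.
Education Credit: income exceeds $244,000 by $54,650, which is 37 full-or-partial $1,500 increments; reduction = 37 × $40 = $1,480, leaving $180.
Working Family Credit: income exceeds $13,900 by $284,750 → 143 increments × $125 = $17,875 ≥ base, so the credit is $0.
Total: $2,125 + $180 + $0 = $2,305.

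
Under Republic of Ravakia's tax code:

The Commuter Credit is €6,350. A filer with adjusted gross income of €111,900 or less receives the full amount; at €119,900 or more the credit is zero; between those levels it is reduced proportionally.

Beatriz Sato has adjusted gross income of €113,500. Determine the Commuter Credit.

€5,080

Commuter Credit: €113,500 is €1,600 into a €8,000 phase-out range, leaving 6,400/8,000 of the credit: €6,350 × 6,400/8,000 = €5,080.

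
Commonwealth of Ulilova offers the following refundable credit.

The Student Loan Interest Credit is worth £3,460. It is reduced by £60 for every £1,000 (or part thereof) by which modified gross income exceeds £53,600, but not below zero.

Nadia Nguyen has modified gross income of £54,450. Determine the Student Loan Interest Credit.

Student Loan Interest Credit: income exceeds £53,600 by £850, which is 1 full-or-partial £1,000 increment; reduction = 1 × £60 = £60, leaving £3,400.

£3,400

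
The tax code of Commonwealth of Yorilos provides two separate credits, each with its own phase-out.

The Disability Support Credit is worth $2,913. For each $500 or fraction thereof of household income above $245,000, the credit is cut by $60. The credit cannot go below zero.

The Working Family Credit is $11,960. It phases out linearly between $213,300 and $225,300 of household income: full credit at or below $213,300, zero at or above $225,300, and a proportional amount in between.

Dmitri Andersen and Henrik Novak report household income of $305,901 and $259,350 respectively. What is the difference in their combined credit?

Dmitri ($305,901): Disability Support Credit: income exceeds $245,000 by $60,901 → 122 increments × $60 = $7,320 ≥ base, so the credit is $0. Working Family Credit: $305,901 is at or above $225,300, so the credit is $0. total $0 + $0 = $0
Henrik ($259,350): Disability Support Credit: income exceeds $245,000 by $14,350, which is 29 full-or-partial $500 increments; reduction = 29 × $60 = $1,740, leaving $1,173. Working Family Credit: $259,350 is at or above $225,300, so the credit is $0. total $1,173 + $0 = $1,173
Difference: |$0 − $1,173| = $1,173.

$1,173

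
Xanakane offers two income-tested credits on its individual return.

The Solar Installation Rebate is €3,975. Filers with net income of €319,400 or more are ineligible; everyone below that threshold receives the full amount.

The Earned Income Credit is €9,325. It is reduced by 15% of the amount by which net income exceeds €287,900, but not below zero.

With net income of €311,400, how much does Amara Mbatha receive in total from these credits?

€9,775

Solar Installation Rebate: €311,400 is below the €319,400 cutoff, so the full €3,975 applies.
Earned Income Credit: 15% of the €23,500 excess over €287,900 is €3,525; credit = €9,325 − €3,525 = €5,800.
Total: €3,975 + €5,800 = €9,775.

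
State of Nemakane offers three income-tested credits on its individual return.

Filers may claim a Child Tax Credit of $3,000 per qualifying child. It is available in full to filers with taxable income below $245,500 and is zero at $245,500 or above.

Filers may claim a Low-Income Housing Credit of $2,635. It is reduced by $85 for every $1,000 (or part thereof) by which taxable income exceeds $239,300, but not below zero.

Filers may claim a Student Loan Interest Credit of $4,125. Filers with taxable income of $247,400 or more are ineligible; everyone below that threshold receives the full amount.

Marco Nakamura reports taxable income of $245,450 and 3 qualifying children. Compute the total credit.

Child Tax Credit: base = 3 × $3,000 = $9,000. $245,450 is below the $245,500 cutoff, so the full $9,000 applies.
Low-Income Housing Credit: income exceeds $239,300 by $6,150, which is 7 full-or-partial $1,000 increments; reduction = 7 × $85 = $595, leaving $2,040.
Student Loan Interest Credit: $245,450 is below the $247,400 cutoff, so the full $4,125 applies.
Total: $9,000 + $2,040 + $4,125 = $15,165.

$15,165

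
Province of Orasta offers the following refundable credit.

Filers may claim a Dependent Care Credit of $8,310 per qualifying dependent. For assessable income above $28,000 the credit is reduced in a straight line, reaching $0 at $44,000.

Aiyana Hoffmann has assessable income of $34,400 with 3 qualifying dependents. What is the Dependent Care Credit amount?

$14,958

Dependent Care Credit: base = 3 × $8,310 = $24,930. $34,400 is $6,400 into a $16,000 phase-out range, leaving 9,600/16,000 of the credit: $24,930 × 9,600/16,000 = $14,958.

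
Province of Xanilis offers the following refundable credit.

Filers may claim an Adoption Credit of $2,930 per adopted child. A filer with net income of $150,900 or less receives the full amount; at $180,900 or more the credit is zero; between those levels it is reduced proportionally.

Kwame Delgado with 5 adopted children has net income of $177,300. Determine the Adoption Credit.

Adoption Credit: base = 5 × $2,930 = $14,650. $177,300 is $26,400 into a $30,000 phase-out range, leaving 3,600/30,000 of the credit: $14,650 × 3,600/30,000 = $1,758.

$1,758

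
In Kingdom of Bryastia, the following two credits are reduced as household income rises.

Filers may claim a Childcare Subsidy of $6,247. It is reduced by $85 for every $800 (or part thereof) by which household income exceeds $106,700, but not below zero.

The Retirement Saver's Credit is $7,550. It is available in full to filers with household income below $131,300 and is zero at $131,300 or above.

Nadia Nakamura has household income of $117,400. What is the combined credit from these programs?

Childcare Subsidy: income exceeds $106,700 by $10,700, which is 14 full-or-partial $800 increments; reduction = 14 × $85 = $1,190, leaving $5,057.
Retirement Saver's Credit: $117,400 is below the $131,300 cutoff, so the full $7,550 applies.
Total: $5,057 + $7,550 = $12,607.

$12,607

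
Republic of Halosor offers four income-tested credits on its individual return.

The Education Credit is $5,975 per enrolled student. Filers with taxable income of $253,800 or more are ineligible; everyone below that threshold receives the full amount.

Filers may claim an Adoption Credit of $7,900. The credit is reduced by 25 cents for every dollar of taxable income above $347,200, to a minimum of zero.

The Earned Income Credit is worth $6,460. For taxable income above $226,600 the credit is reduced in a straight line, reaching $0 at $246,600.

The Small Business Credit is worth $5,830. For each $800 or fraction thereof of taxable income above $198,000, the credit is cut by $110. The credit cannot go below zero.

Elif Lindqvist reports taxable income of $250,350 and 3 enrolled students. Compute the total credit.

Education Credit: base = 3 × $5,975 = $17,925. $250,350 is below the $253,800 cutoff, so the full $17,925 applies.
Adoption Credit: $250,350 is at or below the $347,200 threshold, so the full $7,900 applies.
Earned Income Credit: $250,350 is at or above $246,600, so the credit is $0.
Small Business Credit: income exceeds $198,000 by $52,350 → 66 increments × $110 = $7,260 ≥ base, so the credit is $0.
Total: $17,925 + $7,900 + $0 + $0 = $25,825.

$25,825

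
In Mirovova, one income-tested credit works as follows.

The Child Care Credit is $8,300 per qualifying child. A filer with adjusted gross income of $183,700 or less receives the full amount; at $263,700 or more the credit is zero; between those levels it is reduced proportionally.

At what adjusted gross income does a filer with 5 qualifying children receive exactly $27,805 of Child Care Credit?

$210,100

Full credit = 5 × $8,300 = $41,500.
$27,805 is 27,805/41,500 of the full $41,500, so 13,695/41,500 of the $80,000 range has been used: income = $183,700 + $80,000 × 13,695/41,500 = $210,100.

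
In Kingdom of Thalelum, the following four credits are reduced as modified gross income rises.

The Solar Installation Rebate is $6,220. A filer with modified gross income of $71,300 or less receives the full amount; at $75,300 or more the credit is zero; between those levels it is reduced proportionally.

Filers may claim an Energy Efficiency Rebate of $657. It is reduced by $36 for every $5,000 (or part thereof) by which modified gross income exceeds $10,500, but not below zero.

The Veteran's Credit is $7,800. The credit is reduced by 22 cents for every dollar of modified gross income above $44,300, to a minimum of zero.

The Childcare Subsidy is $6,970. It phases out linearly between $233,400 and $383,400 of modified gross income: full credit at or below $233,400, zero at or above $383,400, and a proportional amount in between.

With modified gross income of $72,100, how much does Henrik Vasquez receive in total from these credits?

Solar Installation Rebate: $72,100 is $800 into a $4,000 phase-out range, leaving 3,200/4,000 of the credit: $6,220 × 3,200/4,000 = $4,976.
Energy Efficiency Rebate: income exceeds $10,500 by $61,600, which is 13 full-or-partial $5,000 increments; reduction = 13 × $36 = $468, leaving $189.
Veteran's Credit: 22% of the $27,800 excess over $44,300 is $6,116; credit = $7,800 − $6,116 = $1,684.
Childcare Subsidy: $72,100 is at or below the $233,400 threshold, so the full $6,970 applies.
Total: $4,976 + $189 + $1,684 + $6,970 = $13,819.

$13,819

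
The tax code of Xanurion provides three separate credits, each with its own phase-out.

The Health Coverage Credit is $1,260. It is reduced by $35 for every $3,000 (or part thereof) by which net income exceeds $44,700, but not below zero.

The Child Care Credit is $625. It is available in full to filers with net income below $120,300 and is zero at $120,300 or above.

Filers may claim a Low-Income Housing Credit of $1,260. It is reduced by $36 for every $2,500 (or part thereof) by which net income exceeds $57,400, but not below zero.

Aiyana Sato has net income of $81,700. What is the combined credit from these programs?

$2,330

Health Coverage Credit: income exceeds $44,700 by $37,000, which is 13 full-or-partial $3,000 increments; reduction = 13 × $35 = $455, leaving $805.
Child Care Credit: $81,700 is below the $120,300 cutoff, so the full $625 applies.
Low-Income Housing Credit: income exceeds $57,400 by $24,300, which is 10 full-or-partial $2,500 increments; reduction = 10 × $36 = $360, leaving $900.
Total: $805 + $625 + $900 = $2,330.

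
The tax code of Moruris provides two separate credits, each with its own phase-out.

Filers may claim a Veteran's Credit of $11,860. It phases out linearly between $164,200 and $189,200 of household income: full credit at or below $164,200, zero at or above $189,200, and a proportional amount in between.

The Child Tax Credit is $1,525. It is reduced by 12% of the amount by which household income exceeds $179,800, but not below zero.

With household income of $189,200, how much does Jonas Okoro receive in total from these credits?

Veteran's Credit: $189,200 is at or above $189,200, so the credit is $0.
Child Tax Credit: 12% of the $9,400 excess over $179,800 is $1,128; credit = $1,525 − $1,128 = $397.
Total: $0 + $397 = $397.

$397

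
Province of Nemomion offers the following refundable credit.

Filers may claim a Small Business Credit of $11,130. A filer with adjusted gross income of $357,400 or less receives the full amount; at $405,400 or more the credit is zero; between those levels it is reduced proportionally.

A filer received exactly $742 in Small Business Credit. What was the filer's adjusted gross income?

$742 is 742/11,130 of the full $11,130, so 10,388/11,130 of the $48,000 range has been used: income = $357,400 + $48,000 × 10,388/11,130 = $402,200.

$402,200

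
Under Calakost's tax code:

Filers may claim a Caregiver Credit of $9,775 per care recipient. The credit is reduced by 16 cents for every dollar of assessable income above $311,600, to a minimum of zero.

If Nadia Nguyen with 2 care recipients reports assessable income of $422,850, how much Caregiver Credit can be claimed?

$1,750

Caregiver Credit: base = 2 × $9,775 = $19,550. 16% of the $111,250 excess over $311,600 is $17,800; credit = $19,550 − $17,800 = $1,750.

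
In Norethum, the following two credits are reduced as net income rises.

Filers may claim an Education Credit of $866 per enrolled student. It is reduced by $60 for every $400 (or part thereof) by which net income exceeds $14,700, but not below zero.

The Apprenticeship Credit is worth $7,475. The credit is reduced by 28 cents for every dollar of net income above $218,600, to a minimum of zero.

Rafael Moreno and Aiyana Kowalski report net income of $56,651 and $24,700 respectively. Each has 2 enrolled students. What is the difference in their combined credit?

Rafael ($56,651): Education Credit: base = 2 × $866 = $1,732. income exceeds $14,700 by $41,951 → 105 increments × $60 = $6,300 ≥ base, so the credit is $0. Apprenticeship Credit: $56,651 is at or below the $218,600 threshold, so the full $7,475 applies. total $0 + $7,475 = $7,475
Aiyana ($24,700): Education Credit: base = 2 × $866 = $1,732. income exceeds $14,700 by $10,000, which is 25 full-or-partial $400 increments; reduction = 25 × $60 = $1,500, leaving $232. Apprenticeship Credit: $24,700 is at or below the $218,600 threshold, so the full $7,475 applies. total $232 + $7,475 = $7,707
Difference: |$7,475 − $7,707| = $232.

$232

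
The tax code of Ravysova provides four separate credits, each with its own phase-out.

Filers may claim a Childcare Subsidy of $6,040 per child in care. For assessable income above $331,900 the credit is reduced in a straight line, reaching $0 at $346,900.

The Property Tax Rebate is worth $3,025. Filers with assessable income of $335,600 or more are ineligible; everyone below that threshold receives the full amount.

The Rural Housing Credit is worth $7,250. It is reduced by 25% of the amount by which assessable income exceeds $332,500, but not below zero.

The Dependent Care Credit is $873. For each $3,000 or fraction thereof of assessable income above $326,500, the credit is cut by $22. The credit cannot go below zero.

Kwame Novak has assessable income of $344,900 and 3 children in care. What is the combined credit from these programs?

Childcare Subsidy: base = 3 × $6,040 = $18,120. $344,900 is $13,000 into a $15,000 phase-out range, leaving 2,000/15,000 of the credit: $18,120 × 2,000/15,000 = $2,416.
Property Tax Rebate: $344,900 meets or exceeds the $335,600 cutoff, so the credit is $0.
Rural Housing Credit: 25% of the $12,400 excess over $332,500 is $3,100; credit = $7,250 − $3,100 = $4,150.
Dependent Care Credit: income exceeds $326,500 by $18,400, which is 7 full-or-partial $3,000 increments; reduction = 7 × $22 = $154, leaving $719.
Total: $2,416 + $0 + $4,150 + $719 = $7,285.

$7,285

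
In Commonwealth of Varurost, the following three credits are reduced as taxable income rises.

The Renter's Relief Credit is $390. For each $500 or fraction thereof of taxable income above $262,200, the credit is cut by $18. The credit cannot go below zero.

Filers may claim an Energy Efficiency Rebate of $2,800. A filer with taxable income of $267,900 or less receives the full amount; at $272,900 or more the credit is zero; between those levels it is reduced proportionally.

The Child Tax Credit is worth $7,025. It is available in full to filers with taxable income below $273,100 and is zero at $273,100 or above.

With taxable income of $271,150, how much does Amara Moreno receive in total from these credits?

$8,071

Renter's Relief Credit: income exceeds $262,200 by $8,950, which is 18 full-or-partial $500 increments; reduction = 18 × $18 = $324, leaving $66.
Energy Efficiency Rebate: $271,150 is $3,250 into a $5,000 phase-out range, leaving 1,750/5,000 of the credit: $2,800 × 1,750/5,000 = $980.
Child Tax Credit: $271,150 is below the $273,100 cutoff, so the full $7,025 applies.
Total: $66 + $980 + $7,025 = $8,071.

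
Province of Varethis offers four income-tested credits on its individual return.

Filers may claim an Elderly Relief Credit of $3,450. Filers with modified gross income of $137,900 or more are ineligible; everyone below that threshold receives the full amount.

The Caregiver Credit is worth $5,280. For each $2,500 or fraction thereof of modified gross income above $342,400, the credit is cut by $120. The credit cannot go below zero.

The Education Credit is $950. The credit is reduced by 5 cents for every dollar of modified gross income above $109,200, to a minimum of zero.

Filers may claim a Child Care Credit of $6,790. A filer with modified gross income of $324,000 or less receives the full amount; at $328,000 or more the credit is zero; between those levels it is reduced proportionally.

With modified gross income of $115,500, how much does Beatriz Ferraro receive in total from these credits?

Elderly Relief Credit: $115,500 is below the $137,900 cutoff, so the full $3,450 applies.
Caregiver Credit: $115,500 is at or below the $342,400 threshold, so the full $5,280 applies.
Education Credit: 5% of the $6,300 excess over $109,200 is $315; credit = $950 − $315 = $635.
Child Care Credit: $115,500 is at or below the $324,000 threshold, so the full $6,790 applies.
Total: $3,450 + $5,280 + $635 + $6,790 = $16,155.

$16,155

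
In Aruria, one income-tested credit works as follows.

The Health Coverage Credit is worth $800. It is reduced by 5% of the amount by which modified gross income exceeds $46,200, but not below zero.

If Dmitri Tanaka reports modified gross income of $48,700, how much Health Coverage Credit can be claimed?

Health Coverage Credit: 5% of the $2,500 excess over $46,200 is $125; credit = $800 − $125 = $675.

$675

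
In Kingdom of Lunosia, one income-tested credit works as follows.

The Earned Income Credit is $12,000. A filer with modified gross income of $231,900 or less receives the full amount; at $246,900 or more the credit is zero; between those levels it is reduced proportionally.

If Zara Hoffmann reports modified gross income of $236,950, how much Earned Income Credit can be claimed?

$7,960

Earned Income Credit: $236,950 is $5,050 into a $15,000 phase-out range, leaving 9,950/15,000 of the credit: $12,000 × 9,950/15,000 = $7,960.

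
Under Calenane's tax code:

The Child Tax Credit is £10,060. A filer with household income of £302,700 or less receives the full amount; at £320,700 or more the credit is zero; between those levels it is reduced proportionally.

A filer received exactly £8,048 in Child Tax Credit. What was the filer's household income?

£306,300

£8,048 is 8,048/10,060 of the full £10,060, so 2,012/10,060 of the £18,000 range has been used: income = £302,700 + £18,000 × 2,012/10,060 = £306,300.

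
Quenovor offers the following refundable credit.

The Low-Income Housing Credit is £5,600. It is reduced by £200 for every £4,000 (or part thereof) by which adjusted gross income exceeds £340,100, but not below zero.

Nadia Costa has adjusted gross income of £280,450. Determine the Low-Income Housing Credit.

£5,600

Low-Income Housing Credit: £280,450 is at or below the £340,100 threshold, so the full £5,600 applies.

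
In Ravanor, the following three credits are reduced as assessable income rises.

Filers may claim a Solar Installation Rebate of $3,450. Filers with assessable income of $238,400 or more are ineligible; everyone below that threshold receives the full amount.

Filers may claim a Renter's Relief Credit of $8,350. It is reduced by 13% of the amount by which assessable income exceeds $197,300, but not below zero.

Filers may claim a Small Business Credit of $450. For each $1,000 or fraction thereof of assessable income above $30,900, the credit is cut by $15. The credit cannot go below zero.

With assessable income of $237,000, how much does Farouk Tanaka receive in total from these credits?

$6,639

Solar Installation Rebate: $237,000 is below the $238,400 cutoff, so the full $3,450 applies.
Renter's Relief Credit: 13% of the $39,700 excess over $197,300 is $5,161; credit = $8,350 − $5,161 = $3,189.
Small Business Credit: income exceeds $30,900 by $206,100 → 207 increments × $15 = $3,105 ≥ base, so the credit is $0.
Total: $3,450 + $3,189 + $0 = $6,639.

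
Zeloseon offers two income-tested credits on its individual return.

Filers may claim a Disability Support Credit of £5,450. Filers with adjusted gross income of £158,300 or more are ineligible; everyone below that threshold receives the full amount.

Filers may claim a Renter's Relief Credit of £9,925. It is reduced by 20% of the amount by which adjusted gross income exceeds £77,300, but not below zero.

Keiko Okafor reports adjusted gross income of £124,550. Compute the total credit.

£5,925

Disability Support Credit: £124,550 is below the £158,300 cutoff, so the full £5,450 applies.
Renter's Relief Credit: 20% of the £47,250 excess over £77,300 is £9,450; credit = £9,925 − £9,450 = £475.
Total: £5,450 + £475 = £5,925.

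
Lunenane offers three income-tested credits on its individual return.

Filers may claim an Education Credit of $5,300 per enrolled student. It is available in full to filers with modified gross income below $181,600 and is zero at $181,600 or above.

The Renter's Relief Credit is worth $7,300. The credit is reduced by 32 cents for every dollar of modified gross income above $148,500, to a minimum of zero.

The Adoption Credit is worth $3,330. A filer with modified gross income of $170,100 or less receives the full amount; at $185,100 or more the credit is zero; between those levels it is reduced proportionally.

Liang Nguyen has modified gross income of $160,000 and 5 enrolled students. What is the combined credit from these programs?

Education Credit: base = 5 × $5,300 = $26,500. $160,000 is below the $181,600 cutoff, so the full $26,500 applies.
Renter's Relief Credit: 32% of the $11,500 excess over $148,500 is $3,680; credit = $7,300 − $3,680 = $3,620.
Adoption Credit: $160,000 is at or below the $170,100 threshold, so the full $3,330 applies.
Total: $26,500 + $3,620 + $3,330 = $33,450.

$33,450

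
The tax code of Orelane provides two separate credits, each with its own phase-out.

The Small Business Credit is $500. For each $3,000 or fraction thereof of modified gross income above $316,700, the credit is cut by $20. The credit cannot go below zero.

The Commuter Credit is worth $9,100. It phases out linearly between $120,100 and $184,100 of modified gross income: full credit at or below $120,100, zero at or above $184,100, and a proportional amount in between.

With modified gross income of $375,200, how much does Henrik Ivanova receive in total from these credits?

$100

Small Business Credit: income exceeds $316,700 by $58,500, which is 20 full-or-partial $3,000 increments; reduction = 20 × $20 = $400, leaving $100.
Commuter Credit: $375,200 is at or above $184,100, so the credit is $0.
Total: $100 + $0 = $100.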